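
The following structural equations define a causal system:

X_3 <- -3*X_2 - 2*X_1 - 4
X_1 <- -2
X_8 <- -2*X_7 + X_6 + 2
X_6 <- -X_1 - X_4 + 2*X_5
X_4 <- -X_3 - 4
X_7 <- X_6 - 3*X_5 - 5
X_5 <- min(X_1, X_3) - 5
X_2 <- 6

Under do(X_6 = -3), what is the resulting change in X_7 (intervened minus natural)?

Intervening sets X_6 = -3 and removes its equation (X_6 <- -X_1 - X_4 + 2*X_5).
X_3 = -3*X_2 - 2*X_1 - 4  [with X_2=6, X_1=-2]  = -18
X_5 = min(X_1, X_3) - 5  [with X_1=-2, X_3=-18]  = -23
X_7 = X_6 - 3*X_5 - 5  [with X_6=-3, X_5=-23]  = 61
Without intervention: X_3 = -3*X_2 - 2*X_1 - 4  [with X_2=6, X_1=-2]  = -18; X_4 = -X_3 - 4  [with X_3=-18]  = 14; X_5 = min(X_1, X_3) - 5  [with X_1=-2, X_3=-18]  = -23; X_6 = -X_1 - X_4 + 2*X_5  [with X_1=-2, X_4=14, X_5=-23]  = -58; X_7 = X_6 - 3*X_5 - 5  [with X_6=-58, X_5=-23]  = 6.
Change = 61 − 6 = 55.

55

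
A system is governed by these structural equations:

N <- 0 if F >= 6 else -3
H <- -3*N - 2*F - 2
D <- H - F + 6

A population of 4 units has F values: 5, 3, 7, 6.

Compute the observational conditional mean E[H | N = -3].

-1

Conditioning on N=-3 selects the 2 unit(s) with F ∈ {5, 3}. Their H values: -3, 1. Mean = -1.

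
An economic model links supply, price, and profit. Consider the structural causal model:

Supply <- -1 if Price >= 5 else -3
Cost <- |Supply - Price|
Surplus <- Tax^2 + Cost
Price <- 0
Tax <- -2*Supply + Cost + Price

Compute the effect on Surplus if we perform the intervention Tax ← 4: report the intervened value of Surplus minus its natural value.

Intervening sets Tax = 4 and removes its equation (Tax <- -2*Supply + Cost + Price).
Supply = -1 if Price >= 5 else -3  [with Price=0]  = -3
Cost = |Supply - Price|  [with Supply=-3, Price=0]  = 3
Surplus = Tax^2 + Cost  [with Tax=4, Cost=3]  = 19
Without intervention: Supply = -1 if Price >= 5 else -3  [with Price=0]  = -3; Cost = |Supply - Price|  [with Supply=-3, Price=0]  = 3; Tax = -2*Supply + Cost + Price  [with Supply=-3, Cost=3, Price=0]  = 9; Surplus = Tax^2 + Cost  [with Tax=9, Cost=3]  = 84.
Change = 19 − 84 = -65.

-65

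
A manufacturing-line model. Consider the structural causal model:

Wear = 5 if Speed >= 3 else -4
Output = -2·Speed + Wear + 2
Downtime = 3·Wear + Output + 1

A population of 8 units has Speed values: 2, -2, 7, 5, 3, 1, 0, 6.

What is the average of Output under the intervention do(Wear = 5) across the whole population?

1.5

Every unit gets Wear=5 under the intervention. Output values become 3, 11, -7, -3, 1, 5, 7, -5; E[Output|do(Wear=5)] = 1.5.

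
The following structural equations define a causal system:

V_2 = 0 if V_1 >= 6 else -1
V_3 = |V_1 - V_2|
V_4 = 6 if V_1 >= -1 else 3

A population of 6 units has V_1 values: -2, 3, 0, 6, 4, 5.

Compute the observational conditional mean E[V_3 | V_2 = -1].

Conditioning on V_2=-1 selects the 5 unit(s) with V_1 ∈ {-2, 3, 0, 4, 5}. Their V_3 values: 1, 4, 1, 5, 6. Mean = 3.4.

3.4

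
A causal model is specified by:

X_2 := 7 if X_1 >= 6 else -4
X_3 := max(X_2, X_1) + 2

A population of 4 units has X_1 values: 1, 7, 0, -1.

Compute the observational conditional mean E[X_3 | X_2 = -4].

Conditioning on X_2=-4 selects the 3 unit(s) with X_1 ∈ {1, 0, -1}. Their X_3 values: 3, 2, 1. Mean = 2.

2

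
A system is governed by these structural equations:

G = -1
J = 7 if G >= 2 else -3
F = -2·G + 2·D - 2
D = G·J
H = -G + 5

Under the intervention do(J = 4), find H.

do(J=4) replaces the equation J = 7 if G >= 2 else -3 with the constant J = 4.
Since H is not a descendant of the intervened variable, it is unaffected.
H = -G + 5  [with G=-1]  = 6

6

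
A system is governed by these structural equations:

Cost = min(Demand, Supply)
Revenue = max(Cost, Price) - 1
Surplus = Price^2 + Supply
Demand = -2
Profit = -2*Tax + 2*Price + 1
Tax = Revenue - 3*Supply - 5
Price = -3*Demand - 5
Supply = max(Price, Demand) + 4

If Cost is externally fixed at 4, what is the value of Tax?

Under do(Cost=4), the mechanism Cost = min(Demand, Supply) is discarded; Cost is fixed at 4.
Price = -3*Demand - 5  [with Demand=-2]  = 1
Supply = max(Price, Demand) + 4  [with Price=1, Demand=-2]  = 5
Revenue = max(Cost, Price) - 1  [with Cost=4, Price=1]  = 3
Tax = Revenue - 3*Supply - 5  [with Revenue=3, Supply=5]  = -17

-17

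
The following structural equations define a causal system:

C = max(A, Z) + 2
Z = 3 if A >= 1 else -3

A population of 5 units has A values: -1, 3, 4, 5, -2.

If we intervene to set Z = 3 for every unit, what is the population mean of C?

The intervention sets Z=3 in all 5 units regardless of A. Recomputing C per unit gives 5, 5, 6, 7, 5; average 5.6.

5.6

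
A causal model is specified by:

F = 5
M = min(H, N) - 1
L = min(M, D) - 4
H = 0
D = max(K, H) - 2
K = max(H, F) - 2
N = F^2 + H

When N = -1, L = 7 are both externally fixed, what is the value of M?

-2

Under do(N = -1, L = 7), each intervened variable's structural equation is replaced by its fixed value.
M = min(H, N) - 1  [with H=0, N=-1]  = -2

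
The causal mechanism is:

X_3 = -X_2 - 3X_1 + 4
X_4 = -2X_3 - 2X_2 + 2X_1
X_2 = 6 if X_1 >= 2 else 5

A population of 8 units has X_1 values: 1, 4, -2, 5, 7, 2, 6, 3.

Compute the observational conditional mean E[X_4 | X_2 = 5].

E[X_4|X_2=5] averages over only the 2 units with X_2=5 (X_1 = 1, -2): X_4 = 0, -24, mean -12.

-12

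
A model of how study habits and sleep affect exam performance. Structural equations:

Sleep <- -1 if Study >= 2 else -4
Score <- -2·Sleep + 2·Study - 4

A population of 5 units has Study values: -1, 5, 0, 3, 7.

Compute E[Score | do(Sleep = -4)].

9.6

Under do(Sleep=-4), Sleep's equation is replaced by Sleep=-4 for every unit. Per-unit Score: 2, 14, 4, 10, 18. Mean = 9.6.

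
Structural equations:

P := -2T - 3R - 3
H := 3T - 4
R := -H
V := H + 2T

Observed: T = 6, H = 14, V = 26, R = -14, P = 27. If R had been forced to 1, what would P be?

-18

Intervening sets R = 1 and removes its equation (R := -H).
P = -2T - 3R - 3  [with T=6, R=1]  = -18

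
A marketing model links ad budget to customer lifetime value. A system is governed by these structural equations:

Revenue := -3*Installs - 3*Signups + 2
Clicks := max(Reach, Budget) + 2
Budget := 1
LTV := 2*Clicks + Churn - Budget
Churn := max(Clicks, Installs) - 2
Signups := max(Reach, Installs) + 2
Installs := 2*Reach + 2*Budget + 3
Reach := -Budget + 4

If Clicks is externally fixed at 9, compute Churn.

9

The intervention breaks the incoming arrows to Clicks: Clicks := max(Reach, Budget) + 2 no longer applies, and Clicks = 9.
Reach = -Budget + 4  [with Budget=1]  = 3
Installs = 2*Reach + 2*Budget + 3  [with Reach=3, Budget=1]  = 11
Churn = max(Clicks, Installs) - 2  [with Clicks=9, Installs=11]  = 9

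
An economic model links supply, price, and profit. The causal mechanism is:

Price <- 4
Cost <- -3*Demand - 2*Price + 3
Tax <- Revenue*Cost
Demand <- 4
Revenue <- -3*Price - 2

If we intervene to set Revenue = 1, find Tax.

-17

Intervening sets Revenue = 1 and removes its equation (Revenue <- -3*Price - 2).
Cost = -3*Demand - 2*Price + 3  [with Demand=4, Price=4]  = -17
Tax = Revenue*Cost  [with Revenue=1, Cost=-17]  = -17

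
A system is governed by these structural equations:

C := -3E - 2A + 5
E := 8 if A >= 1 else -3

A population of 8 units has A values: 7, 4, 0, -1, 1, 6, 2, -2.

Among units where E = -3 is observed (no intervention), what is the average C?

E[C|E=-3] averages over only the 3 units with E=-3 (A = 0, -1, -2): C = 14, 16, 18, mean 16.

16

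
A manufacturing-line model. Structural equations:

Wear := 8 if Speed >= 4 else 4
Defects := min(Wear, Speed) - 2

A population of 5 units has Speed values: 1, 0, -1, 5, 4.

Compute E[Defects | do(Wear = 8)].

-0.2

do(Wear=8) breaks Wear's dependence on Speed. With Wear=8 fixed, Defects across the units is -1, -2, -3, 3, 2, mean -0.2.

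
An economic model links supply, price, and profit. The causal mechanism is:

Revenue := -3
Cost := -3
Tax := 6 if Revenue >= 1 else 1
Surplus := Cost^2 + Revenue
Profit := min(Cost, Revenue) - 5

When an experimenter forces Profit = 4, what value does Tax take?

Under do(Profit=4), the mechanism Profit := min(Cost, Revenue) - 5 is discarded; Profit is fixed at 4.
Since Tax is not a descendant of the intervened variable, it is unaffected.
Tax = 6 if Revenue >= 1 else 1  [with Revenue=-3]  = 1

1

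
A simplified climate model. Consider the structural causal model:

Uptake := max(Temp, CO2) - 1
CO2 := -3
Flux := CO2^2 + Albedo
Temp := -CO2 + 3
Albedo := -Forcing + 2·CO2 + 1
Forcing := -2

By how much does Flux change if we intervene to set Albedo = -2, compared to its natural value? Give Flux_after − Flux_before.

1

Intervening sets Albedo = -2 and removes its equation (Albedo := -Forcing + 2·CO2 + 1).
Flux = CO2^2 + Albedo  [with CO2=-3, Albedo=-2]  = 7
Without intervention: Albedo = -Forcing + 2·CO2 + 1  [with Forcing=-2, CO2=-3]  = -3; Flux = CO2^2 + Albedo  [with CO2=-3, Albedo=-3]  = 6.
Change = 7 − 6 = 1.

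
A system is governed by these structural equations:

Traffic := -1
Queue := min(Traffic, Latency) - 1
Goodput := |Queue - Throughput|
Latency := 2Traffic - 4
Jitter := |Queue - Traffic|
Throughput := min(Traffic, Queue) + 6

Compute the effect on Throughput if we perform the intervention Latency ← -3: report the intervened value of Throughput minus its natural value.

do(Latency=-3) replaces the equation Latency := 2Traffic - 4 with the constant Latency = -3.
Queue = min(Traffic, Latency) - 1  [with Traffic=-1, Latency=-3]  = -4
Throughput = min(Traffic, Queue) + 6  [with Traffic=-1, Queue=-4]  = 2
Without intervention: Latency = 2Traffic - 4  [with Traffic=-1]  = -6; Queue = min(Traffic, Latency) - 1  [with Traffic=-1, Latency=-6]  = -7; Throughput = min(Traffic, Queue) + 6  [with Traffic=-1, Queue=-7]  = -1.
Change = 2 − (-1) = 3.

3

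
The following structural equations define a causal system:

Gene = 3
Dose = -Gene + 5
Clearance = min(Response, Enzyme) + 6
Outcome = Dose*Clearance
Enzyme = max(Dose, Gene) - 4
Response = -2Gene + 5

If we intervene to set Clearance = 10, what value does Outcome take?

The intervention breaks the incoming arrows to Clearance: Clearance = min(Response, Enzyme) + 6 no longer applies, and Clearance = 10.
Dose = -Gene + 5  [with Gene=3]  = 2
Outcome = Dose*Clearance  [with Dose=2, Clearance=10]  = 20

20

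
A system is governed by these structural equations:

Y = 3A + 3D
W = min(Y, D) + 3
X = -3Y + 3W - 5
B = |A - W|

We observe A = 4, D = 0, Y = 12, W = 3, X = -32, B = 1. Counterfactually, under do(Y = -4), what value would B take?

The intervention breaks the incoming arrows to Y: Y = 3A + 3D no longer applies, and Y = -4.
W = min(Y, D) + 3  [with Y=-4, D=0]  = -1
B = |A - W|  [with A=4, W=-1]  = 5

5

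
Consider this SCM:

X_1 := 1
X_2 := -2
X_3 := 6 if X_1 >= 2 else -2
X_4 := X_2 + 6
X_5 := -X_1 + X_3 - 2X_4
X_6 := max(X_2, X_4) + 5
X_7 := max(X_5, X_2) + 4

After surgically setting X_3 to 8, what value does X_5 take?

do(X_3=8) replaces the equation X_3 := 6 if X_1 >= 2 else -2 with the constant X_3 = 8.
X_4 = X_2 + 6  [with X_2=-2]  = 4
X_5 = -X_1 + X_3 - 2X_4  [with X_1=1, X_3=8, X_4=4]  = -1

-1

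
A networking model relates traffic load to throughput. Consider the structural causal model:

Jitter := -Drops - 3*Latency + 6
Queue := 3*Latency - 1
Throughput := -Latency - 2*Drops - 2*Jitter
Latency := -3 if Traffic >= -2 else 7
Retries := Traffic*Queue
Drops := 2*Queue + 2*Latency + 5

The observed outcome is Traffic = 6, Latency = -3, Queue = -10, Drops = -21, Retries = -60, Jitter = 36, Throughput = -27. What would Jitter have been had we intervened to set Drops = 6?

9

Under do(Drops=6), the mechanism Drops := 2*Queue + 2*Latency + 5 is discarded; Drops is fixed at 6.
Latency = -3 if Traffic >= -2 else 7  [with Traffic=6]  = -3
Jitter = -Drops - 3*Latency + 6  [with Drops=6, Latency=-3]  = 9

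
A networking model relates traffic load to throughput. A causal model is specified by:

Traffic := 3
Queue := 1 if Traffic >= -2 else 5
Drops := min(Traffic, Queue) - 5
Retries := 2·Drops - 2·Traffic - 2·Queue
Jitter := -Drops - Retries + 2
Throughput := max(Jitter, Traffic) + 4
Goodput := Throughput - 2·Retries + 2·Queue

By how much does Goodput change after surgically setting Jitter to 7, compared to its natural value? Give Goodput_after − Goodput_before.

-15

Under do(Jitter=7), the mechanism Jitter := -Drops - Retries + 2 is discarded; Jitter is fixed at 7.
Queue = 1 if Traffic >= -2 else 5  [with Traffic=3]  = 1
Drops = min(Traffic, Queue) - 5  [with Traffic=3, Queue=1]  = -4
Retries = 2·Drops - 2·Traffic - 2·Queue  [with Drops=-4, Traffic=3, Queue=1]  = -16
Throughput = max(Jitter, Traffic) + 4  [with Jitter=7, Traffic=3]  = 11
Goodput = Throughput - 2·Retries + 2·Queue  [with Throughput=11, Retries=-16, Queue=1]  = 45
Without intervention: Queue = 1 if Traffic >= -2 else 5  [with Traffic=3]  = 1; Drops = min(Traffic, Queue) - 5  [with Traffic=3, Queue=1]  = -4; Retries = 2·Drops - 2·Traffic - 2·Queue  [with Drops=-4, Traffic=3, Queue=1]  = -16; Jitter = -Drops - Retries + 2  [with Drops=-4, Retries=-16]  = 22; Throughput = max(Jitter, Traffic) + 4  [with Jitter=22, Traffic=3]  = 26; Goodput = Throughput - 2·Retries + 2·Queue  [with Throughput=26, Retries=-16, Queue=1]  = 60.
Change = 45 − 60 = -15.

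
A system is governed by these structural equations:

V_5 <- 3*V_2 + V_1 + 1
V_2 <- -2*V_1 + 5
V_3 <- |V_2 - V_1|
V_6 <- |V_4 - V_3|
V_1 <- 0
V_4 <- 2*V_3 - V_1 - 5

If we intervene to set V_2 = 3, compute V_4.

Under do(V_2=3), the mechanism V_2 <- -2*V_1 + 5 is discarded; V_2 is fixed at 3.
V_3 = |V_2 - V_1|  [with V_2=3, V_1=0]  = 3
V_4 = 2*V_3 - V_1 - 5  [with V_3=3, V_1=0]  = 1

1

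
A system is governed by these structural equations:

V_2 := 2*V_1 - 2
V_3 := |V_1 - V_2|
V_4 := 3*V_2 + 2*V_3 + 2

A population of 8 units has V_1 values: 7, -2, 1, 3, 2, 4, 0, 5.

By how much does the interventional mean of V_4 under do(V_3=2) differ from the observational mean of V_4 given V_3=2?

3

do(V_3=2) breaks V_3's dependence on V_1. With V_3=2 fixed, V_4 across the units is 42, -12, 6, 18, 12, 24, 0, 30, mean 15.
Observing V_3=2 restricts to units where V_3's equation naturally yields 2: V_1 ∈ {4, 0}. In that subpopulation V_4 = 24, 0, mean 12.
Difference = 15 − 12 = 3.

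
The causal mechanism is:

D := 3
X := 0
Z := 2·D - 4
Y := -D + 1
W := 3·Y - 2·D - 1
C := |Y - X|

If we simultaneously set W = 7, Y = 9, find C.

Setting W = 7, Y = 9 by intervention discards those variables' equations.
C = |Y - X|  [with Y=9, X=0]  = 9

9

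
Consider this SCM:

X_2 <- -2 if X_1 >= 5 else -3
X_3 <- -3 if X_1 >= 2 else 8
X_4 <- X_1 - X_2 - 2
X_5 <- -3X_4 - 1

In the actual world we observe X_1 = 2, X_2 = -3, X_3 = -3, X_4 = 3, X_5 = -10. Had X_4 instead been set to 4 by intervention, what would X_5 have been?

-13

Intervening sets X_4 = 4 and removes its equation (X_4 <- X_1 - X_2 - 2).
X_5 = -3X_4 - 1  [with X_4=4]  = -13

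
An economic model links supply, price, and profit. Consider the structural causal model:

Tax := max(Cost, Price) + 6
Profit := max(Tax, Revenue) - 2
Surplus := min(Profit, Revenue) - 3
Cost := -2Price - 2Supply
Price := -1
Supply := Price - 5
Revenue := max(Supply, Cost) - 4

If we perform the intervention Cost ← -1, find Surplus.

-8

The intervention breaks the incoming arrows to Cost: Cost := -2Price - 2Supply no longer applies, and Cost = -1.
Supply = Price - 5  [with Price=-1]  = -6
Revenue = max(Supply, Cost) - 4  [with Supply=-6, Cost=-1]  = -5
Tax = max(Cost, Price) + 6  [with Cost=-1, Price=-1]  = 5
Profit = max(Tax, Revenue) - 2  [with Tax=5, Revenue=-5]  = 3
Surplus = min(Profit, Revenue) - 3  [with Profit=3, Revenue=-5]  = -8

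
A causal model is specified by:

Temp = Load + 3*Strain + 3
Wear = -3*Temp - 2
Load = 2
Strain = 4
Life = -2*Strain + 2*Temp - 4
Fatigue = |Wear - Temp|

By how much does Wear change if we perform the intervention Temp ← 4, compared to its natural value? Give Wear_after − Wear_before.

39

The intervention breaks the incoming arrows to Temp: Temp = Load + 3*Strain + 3 no longer applies, and Temp = 4.
Wear = -3*Temp - 2  [with Temp=4]  = -14
Without intervention: Temp = Load + 3*Strain + 3  [with Load=2, Strain=4]  = 17; Wear = -3*Temp - 2  [with Temp=17]  = -53.
Change = -14 − (-53) = 39.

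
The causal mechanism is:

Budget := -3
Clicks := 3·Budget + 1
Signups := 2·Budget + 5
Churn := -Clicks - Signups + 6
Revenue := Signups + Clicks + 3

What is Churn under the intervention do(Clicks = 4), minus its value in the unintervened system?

-12

Under do(Clicks=4), the mechanism Clicks := 3·Budget + 1 is discarded; Clicks is fixed at 4.
Signups = 2·Budget + 5  [with Budget=-3]  = -1
Churn = -Clicks - Signups + 6  [with Clicks=4, Signups=-1]  = 3
Without intervention: Clicks = 3·Budget + 1  [with Budget=-3]  = -8; Signups = 2·Budget + 5  [with Budget=-3]  = -1; Churn = -Clicks - Signups + 6  [with Clicks=-8, Signups=-1]  = 15.
Change = 3 − 15 = -12.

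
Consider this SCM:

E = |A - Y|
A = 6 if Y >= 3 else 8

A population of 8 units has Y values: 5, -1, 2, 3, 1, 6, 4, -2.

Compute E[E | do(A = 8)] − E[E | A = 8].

-2.25

Every unit gets A=8 under the intervention. E values become 3, 9, 6, 5, 7, 2, 4, 10; E[E|do(A=8)] = 5.75.
Observing A=8 restricts to units where A's equation naturally yields 8: Y ∈ {-1, 2, 1, -2}. In that subpopulation E = 9, 6, 7, 10, mean 8.
Difference = 5.75 − 8 = -2.25.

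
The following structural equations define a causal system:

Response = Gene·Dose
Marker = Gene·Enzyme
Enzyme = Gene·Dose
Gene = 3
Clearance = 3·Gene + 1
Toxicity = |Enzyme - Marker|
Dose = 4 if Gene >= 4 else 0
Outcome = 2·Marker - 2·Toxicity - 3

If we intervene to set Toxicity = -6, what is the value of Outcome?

9

Intervening sets Toxicity = -6 and removes its equation (Toxicity = |Enzyme - Marker|).
Dose = 4 if Gene >= 4 else 0  [with Gene=3]  = 0
Enzyme = Gene·Dose  [with Gene=3, Dose=0]  = 0
Marker = Gene·Enzyme  [with Gene=3, Enzyme=0]  = 0
Outcome = 2·Marker - 2·Toxicity - 3  [with Marker=0, Toxicity=-6]  = 9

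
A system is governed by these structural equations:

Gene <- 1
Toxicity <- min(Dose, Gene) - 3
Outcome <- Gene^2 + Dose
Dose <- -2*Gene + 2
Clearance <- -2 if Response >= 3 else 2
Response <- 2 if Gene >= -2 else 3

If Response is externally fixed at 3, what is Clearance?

do(Response=3) replaces the equation Response <- 2 if Gene >= -2 else 3 with the constant Response = 3.
Clearance = -2 if Response >= 3 else 2  [with Response=3]  = -2

-2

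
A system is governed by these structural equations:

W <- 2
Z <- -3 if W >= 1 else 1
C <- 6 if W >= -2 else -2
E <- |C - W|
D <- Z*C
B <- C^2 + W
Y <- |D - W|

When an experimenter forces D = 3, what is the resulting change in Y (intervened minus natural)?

-19

Under do(D=3), the mechanism D <- Z*C is discarded; D is fixed at 3.
Y = |D - W|  [with D=3, W=2]  = 1
Without intervention: Z = -3 if W >= 1 else 1  [with W=2]  = -3; C = 6 if W >= -2 else -2  [with W=2]  = 6; D = Z*C  [with Z=-3, C=6]  = -18; Y = |D - W|  [with D=-18, W=2]  = 20.
Change = 1 − 20 = -19.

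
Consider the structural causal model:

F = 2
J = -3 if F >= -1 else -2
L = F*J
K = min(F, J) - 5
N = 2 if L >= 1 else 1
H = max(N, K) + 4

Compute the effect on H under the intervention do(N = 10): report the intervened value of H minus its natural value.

The intervention breaks the incoming arrows to N: N = 2 if L >= 1 else 1 no longer applies, and N = 10.
J = -3 if F >= -1 else -2  [with F=2]  = -3
K = min(F, J) - 5  [with F=2, J=-3]  = -8
H = max(N, K) + 4  [with N=10, K=-8]  = 14
Without intervention: J = -3 if F >= -1 else -2  [with F=2]  = -3; L = F*J  [with F=2, J=-3]  = -6; K = min(F, J) - 5  [with F=2, J=-3]  = -8; N = 2 if L >= 1 else 1  [with L=-6]  = 1; H = max(N, K) + 4  [with N=1, K=-8]  = 5.
Change = 14 − 5 = 9.

9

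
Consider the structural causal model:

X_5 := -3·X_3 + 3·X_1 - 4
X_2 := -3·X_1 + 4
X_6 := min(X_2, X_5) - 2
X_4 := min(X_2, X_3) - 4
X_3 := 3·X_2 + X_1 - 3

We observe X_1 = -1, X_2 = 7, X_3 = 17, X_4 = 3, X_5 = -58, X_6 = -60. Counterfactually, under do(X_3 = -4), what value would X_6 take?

The intervention breaks the incoming arrows to X_3: X_3 := 3·X_2 + X_1 - 3 no longer applies, and X_3 = -4.
X_2 = -3·X_1 + 4  [with X_1=-1]  = 7
X_5 = -3·X_3 + 3·X_1 - 4  [with X_3=-4, X_1=-1]  = 5
X_6 = min(X_2, X_5) - 2  [with X_2=7, X_5=5]  = 3

3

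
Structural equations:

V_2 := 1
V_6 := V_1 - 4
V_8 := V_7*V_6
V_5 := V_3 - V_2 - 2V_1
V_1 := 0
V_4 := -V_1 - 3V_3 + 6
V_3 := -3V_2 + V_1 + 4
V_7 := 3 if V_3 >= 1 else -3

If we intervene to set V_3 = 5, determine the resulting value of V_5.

4

do(V_3=5) replaces the equation V_3 := -3V_2 + V_1 + 4 with the constant V_3 = 5.
V_5 = V_3 - V_2 - 2V_1  [with V_3=5, V_2=1, V_1=0]  = 4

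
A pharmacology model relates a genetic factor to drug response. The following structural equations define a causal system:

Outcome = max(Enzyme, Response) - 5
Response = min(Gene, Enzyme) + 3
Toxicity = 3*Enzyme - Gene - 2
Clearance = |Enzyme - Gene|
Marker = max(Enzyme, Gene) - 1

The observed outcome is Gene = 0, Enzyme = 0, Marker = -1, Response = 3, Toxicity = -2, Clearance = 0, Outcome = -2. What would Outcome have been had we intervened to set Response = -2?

-5

The intervention breaks the incoming arrows to Response: Response = min(Gene, Enzyme) + 3 no longer applies, and Response = -2.
Outcome = max(Enzyme, Response) - 5  [with Enzyme=0, Response=-2]  = -5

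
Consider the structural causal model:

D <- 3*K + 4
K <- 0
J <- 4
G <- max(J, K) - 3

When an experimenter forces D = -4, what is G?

Under do(D=-4), the mechanism D <- 3*K + 4 is discarded; D is fixed at -4.
Since G is not a descendant of the intervened variable, it is unaffected.
G = max(J, K) - 3  [with J=4, K=0]  = 1

1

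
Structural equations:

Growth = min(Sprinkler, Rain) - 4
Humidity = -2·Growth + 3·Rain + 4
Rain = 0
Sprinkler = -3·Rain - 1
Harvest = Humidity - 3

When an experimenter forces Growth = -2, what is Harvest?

5

do(Growth=-2) replaces the equation Growth = min(Sprinkler, Rain) - 4 with the constant Growth = -2.
Humidity = -2·Growth + 3·Rain + 4  [with Growth=-2, Rain=0]  = 8
Harvest = Humidity - 3  [with Humidity=8]  = 5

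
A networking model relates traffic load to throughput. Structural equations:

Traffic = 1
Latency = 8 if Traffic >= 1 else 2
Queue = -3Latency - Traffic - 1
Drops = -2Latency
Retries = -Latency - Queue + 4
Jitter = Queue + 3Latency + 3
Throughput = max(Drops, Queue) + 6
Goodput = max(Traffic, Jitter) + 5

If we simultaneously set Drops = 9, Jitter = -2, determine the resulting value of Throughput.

15

Setting Drops = 9, Jitter = -2 by intervention discards those variables' equations.
Latency = 8 if Traffic >= 1 else 2  [with Traffic=1]  = 8
Queue = -3Latency - Traffic - 1  [with Latency=8, Traffic=1]  = -26
Throughput = max(Drops, Queue) + 6  [with Drops=9, Queue=-26]  = 15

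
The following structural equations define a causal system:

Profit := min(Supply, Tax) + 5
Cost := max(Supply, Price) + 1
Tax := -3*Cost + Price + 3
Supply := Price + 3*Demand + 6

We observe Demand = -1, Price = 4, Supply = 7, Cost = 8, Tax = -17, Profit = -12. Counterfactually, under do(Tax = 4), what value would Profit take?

The intervention breaks the incoming arrows to Tax: Tax := -3*Cost + Price + 3 no longer applies, and Tax = 4.
Supply = Price + 3*Demand + 6  [with Price=4, Demand=-1]  = 7
Profit = min(Supply, Tax) + 5  [with Supply=7, Tax=4]  = 9

9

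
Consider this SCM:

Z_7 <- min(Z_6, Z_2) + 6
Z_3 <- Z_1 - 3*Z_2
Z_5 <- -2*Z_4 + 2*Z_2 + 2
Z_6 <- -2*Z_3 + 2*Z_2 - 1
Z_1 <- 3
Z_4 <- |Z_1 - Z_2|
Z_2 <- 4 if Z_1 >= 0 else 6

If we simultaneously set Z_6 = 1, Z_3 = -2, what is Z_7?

7

Under do(Z_6 = 1, Z_3 = -2), each intervened variable's structural equation is replaced by its fixed value.
Z_2 = 4 if Z_1 >= 0 else 6  [with Z_1=3]  = 4
Z_7 = min(Z_6, Z_2) + 6  [with Z_6=1, Z_2=4]  = 7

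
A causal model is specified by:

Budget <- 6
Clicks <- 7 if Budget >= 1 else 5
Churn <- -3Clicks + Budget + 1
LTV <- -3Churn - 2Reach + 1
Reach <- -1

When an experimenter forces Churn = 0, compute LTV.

Intervening sets Churn = 0 and removes its equation (Churn <- -3Clicks + Budget + 1).
LTV = -3Churn - 2Reach + 1  [with Churn=0, Reach=-1]  = 3

3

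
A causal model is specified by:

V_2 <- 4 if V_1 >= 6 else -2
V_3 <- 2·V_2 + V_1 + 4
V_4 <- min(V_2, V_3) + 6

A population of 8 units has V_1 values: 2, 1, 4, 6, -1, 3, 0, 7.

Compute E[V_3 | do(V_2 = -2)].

The intervention sets V_2=-2 in all 8 units regardless of V_1. Recomputing V_3 per unit gives 2, 1, 4, 6, -1, 3, 0, 7; average 2.75.

2.75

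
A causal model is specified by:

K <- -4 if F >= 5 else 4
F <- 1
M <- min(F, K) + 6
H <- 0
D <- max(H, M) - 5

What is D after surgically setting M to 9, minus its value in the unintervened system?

Intervening sets M = 9 and removes its equation (M <- min(F, K) + 6).
D = max(H, M) - 5  [with H=0, M=9]  = 4
Without intervention: K = -4 if F >= 5 else 4  [with F=1]  = 4; M = min(F, K) + 6  [with F=1, K=4]  = 7; D = max(H, M) - 5  [with H=0, M=7]  = 2.
Change = 4 − 2 = 2.

2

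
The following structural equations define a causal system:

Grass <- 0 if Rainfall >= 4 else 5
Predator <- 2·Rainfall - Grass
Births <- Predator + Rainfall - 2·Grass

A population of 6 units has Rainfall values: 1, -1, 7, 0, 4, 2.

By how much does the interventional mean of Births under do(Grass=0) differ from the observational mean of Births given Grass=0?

-10

Every unit gets Grass=0 under the intervention. Births values become 3, -3, 21, 0, 12, 6; E[Births|do(Grass=0)] = 6.5.
Observing Grass=0 restricts to units where Grass's equation naturally yields 0: Rainfall ∈ {7, 4}. In that subpopulation Births = 21, 12, mean 16.5.
Difference = 6.5 − 16.5 = -10.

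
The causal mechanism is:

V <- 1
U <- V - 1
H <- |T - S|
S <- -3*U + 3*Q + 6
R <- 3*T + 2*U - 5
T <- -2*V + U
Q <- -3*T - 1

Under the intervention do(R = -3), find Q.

5

Intervening sets R = -3 and removes its equation (R <- 3*T + 2*U - 5).
No directed path runs from R to Q, so Q keeps its natural value.
U = V - 1  [with V=1]  = 0
T = -2*V + U  [with V=1, U=0]  = -2
Q = -3*T - 1  [with T=-2]  = 5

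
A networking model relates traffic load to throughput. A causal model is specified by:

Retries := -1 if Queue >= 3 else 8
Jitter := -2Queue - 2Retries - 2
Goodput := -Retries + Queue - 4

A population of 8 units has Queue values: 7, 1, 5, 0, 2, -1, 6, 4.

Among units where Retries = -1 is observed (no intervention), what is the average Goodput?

Conditioning on Retries=-1 selects the 4 unit(s) with Queue ∈ {7, 5, 6, 4}. Their Goodput values: 4, 2, 3, 1. Mean = 2.5.

2.5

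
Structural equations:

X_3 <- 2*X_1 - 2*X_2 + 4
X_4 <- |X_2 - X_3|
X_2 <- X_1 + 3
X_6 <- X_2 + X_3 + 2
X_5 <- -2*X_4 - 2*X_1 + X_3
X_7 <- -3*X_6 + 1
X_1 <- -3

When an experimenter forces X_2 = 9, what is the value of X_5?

-72

do(X_2=9) replaces the equation X_2 <- X_1 + 3 with the constant X_2 = 9.
X_3 = 2*X_1 - 2*X_2 + 4  [with X_1=-3, X_2=9]  = -20
X_4 = |X_2 - X_3|  [with X_2=9, X_3=-20]  = 29
X_5 = -2*X_4 - 2*X_1 + X_3  [with X_4=29, X_1=-3, X_3=-20]  = -72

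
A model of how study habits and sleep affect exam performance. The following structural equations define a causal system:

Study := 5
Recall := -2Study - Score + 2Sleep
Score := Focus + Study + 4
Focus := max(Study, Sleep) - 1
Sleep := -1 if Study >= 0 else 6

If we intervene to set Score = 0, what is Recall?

-12

Intervening sets Score = 0 and removes its equation (Score := Focus + Study + 4).
Sleep = -1 if Study >= 0 else 6  [with Study=5]  = -1
Recall = -2Study - Score + 2Sleep  [with Study=5, Score=0, Sleep=-1]  = -12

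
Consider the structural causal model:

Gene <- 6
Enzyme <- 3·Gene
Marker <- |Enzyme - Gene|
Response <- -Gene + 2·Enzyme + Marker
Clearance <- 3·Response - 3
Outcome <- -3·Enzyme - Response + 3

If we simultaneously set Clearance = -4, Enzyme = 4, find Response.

4

Setting Clearance = -4, Enzyme = 4 by intervention discards those variables' equations.
Marker = |Enzyme - Gene|  [with Enzyme=4, Gene=6]  = 2
Response = -Gene + 2·Enzyme + Marker  [with Gene=6, Enzyme=4, Marker=2]  = 4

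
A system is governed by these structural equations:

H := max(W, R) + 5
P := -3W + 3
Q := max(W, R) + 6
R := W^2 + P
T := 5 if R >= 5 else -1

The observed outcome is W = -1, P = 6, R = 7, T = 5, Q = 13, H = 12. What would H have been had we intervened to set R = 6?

The intervention breaks the incoming arrows to R: R := W^2 + P no longer applies, and R = 6.
H = max(W, R) + 5  [with W=-1, R=6]  = 11

11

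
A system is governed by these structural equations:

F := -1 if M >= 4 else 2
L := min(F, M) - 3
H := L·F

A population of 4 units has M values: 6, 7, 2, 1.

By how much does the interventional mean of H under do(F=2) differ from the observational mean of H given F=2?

The intervention sets F=2 in all 4 units regardless of M. Recomputing H per unit gives -2, -2, -2, -4; average -2.5.
Observing F=2 restricts to units where F's equation naturally yields 2: M ∈ {2, 1}. In that subpopulation H = -2, -4, mean -3.
Difference = -2.5 − (-3) = 0.5.

0.5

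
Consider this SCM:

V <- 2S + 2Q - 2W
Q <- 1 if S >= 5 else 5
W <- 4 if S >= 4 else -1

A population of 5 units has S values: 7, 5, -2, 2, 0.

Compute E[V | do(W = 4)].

Every unit gets W=4 under the intervention. V values become 8, 4, -2, 6, 2; E[V|do(W=4)] = 3.6.

3.6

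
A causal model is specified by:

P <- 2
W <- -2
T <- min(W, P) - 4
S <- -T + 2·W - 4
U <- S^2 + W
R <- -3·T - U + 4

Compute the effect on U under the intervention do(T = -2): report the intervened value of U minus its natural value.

do(T=-2) replaces the equation T <- min(W, P) - 4 with the constant T = -2.
S = -T + 2·W - 4  [with T=-2, W=-2]  = -6
U = S^2 + W  [with S=-6, W=-2]  = 34
Without intervention: T = min(W, P) - 4  [with W=-2, P=2]  = -6; S = -T + 2·W - 4  [with T=-6, W=-2]  = -2; U = S^2 + W  [with S=-2, W=-2]  = 2.
Change = 34 − 2 = 32.

32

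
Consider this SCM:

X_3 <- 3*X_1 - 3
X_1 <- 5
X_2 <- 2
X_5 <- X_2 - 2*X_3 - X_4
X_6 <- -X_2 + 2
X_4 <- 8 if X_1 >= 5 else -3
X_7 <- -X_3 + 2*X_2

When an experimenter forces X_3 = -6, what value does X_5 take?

do(X_3=-6) replaces the equation X_3 <- 3*X_1 - 3 with the constant X_3 = -6.
X_4 = 8 if X_1 >= 5 else -3  [with X_1=5]  = 8
X_5 = X_2 - 2*X_3 - X_4  [with X_2=2, X_3=-6, X_4=8]  = 6

6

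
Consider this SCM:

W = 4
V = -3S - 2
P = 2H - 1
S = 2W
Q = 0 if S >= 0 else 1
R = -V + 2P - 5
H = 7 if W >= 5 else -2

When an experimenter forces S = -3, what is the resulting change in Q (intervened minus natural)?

Under do(S=-3), the mechanism S = 2W is discarded; S is fixed at -3.
Q = 0 if S >= 0 else 1  [with S=-3]  = 1
Without intervention: S = 2W  [with W=4]  = 8; Q = 0 if S >= 0 else 1  [with S=8]  = 0.
Change = 1 − 0 = 1.

1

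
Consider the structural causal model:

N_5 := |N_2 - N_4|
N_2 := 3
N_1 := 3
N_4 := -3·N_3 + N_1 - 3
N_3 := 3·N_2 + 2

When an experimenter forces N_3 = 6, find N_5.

do(N_3=6) replaces the equation N_3 := 3·N_2 + 2 with the constant N_3 = 6.
N_4 = -3·N_3 + N_1 - 3  [with N_3=6, N_1=3]  = -18
N_5 = |N_2 - N_4|  [with N_2=3, N_4=-18]  = 21

21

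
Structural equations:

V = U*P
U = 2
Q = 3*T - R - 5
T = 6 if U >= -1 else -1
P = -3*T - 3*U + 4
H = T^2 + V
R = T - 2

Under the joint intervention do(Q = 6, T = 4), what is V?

The joint intervention fixes Q = 6, T = 4, removing each variable's own equation.
P = -3*T - 3*U + 4  [with T=4, U=2]  = -14
V = U*P  [with U=2, P=-14]  = -28

-28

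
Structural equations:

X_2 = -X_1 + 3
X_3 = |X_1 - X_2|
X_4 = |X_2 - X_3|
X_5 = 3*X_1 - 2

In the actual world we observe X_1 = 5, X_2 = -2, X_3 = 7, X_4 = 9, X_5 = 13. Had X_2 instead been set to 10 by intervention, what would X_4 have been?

Under do(X_2=10), the mechanism X_2 = -X_1 + 3 is discarded; X_2 is fixed at 10.
X_3 = |X_1 - X_2|  [with X_1=5, X_2=10]  = 5
X_4 = |X_2 - X_3|  [with X_2=10, X_3=5]  = 5

5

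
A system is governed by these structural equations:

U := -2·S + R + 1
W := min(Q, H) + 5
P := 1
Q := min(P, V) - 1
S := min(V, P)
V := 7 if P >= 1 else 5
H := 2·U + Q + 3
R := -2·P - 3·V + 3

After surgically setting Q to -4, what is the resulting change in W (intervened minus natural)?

do(Q=-4) replaces the equation Q := min(P, V) - 1 with the constant Q = -4.
V = 7 if P >= 1 else 5  [with P=1]  = 7
R = -2·P - 3·V + 3  [with P=1, V=7]  = -20
S = min(V, P)  [with V=7, P=1]  = 1
U = -2·S + R + 1  [with S=1, R=-20]  = -21
H = 2·U + Q + 3  [with U=-21, Q=-4]  = -43
W = min(Q, H) + 5  [with Q=-4, H=-43]  = -38
Without intervention: V = 7 if P >= 1 else 5  [with P=1]  = 7; R = -2·P - 3·V + 3  [with P=1, V=7]  = -20; S = min(V, P)  [with V=7, P=1]  = 1; Q = min(P, V) - 1  [with P=1, V=7]  = 0; U = -2·S + R + 1  [with S=1, R=-20]  = -21; H = 2·U + Q + 3  [with U=-21, Q=0]  = -39; W = min(Q, H) + 5  [with Q=0, H=-39]  = -34.
Change = -38 − (-34) = -4.

-4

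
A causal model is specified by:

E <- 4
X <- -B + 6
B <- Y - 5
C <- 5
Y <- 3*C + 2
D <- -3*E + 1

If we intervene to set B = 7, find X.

-1

The intervention breaks the incoming arrows to B: B <- Y - 5 no longer applies, and B = 7.
X = -B + 6  [with B=7]  = -1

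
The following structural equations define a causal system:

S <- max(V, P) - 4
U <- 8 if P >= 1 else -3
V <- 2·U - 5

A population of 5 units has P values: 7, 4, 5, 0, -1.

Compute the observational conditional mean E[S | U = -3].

-4.5

E[S|U=-3] averages over only the 2 units with U=-3 (P = 0, -1): S = -4, -5, mean -4.5.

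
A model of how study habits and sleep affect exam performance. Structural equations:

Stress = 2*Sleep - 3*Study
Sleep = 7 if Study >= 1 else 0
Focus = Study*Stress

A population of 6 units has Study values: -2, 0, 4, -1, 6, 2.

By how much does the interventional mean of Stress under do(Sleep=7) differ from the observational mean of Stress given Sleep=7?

The intervention sets Sleep=7 in all 6 units regardless of Study. Recomputing Stress per unit gives 20, 14, 2, 17, -4, 8; average 9.5.
Observing Sleep=7 restricts to units where Sleep's equation naturally yields 7: Study ∈ {4, 6, 2}. In that subpopulation Stress = 2, -4, 8, mean 2.
Difference = 9.5 − 2 = 7.5.

7.5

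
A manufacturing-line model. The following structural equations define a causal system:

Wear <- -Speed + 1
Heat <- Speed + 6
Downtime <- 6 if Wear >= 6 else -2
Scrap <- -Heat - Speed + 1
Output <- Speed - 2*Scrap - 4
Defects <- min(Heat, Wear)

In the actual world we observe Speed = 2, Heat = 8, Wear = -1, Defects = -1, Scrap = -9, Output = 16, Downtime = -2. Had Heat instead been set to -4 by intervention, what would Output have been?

-8

Under do(Heat=-4), the mechanism Heat <- Speed + 6 is discarded; Heat is fixed at -4.
Scrap = -Heat - Speed + 1  [with Heat=-4, Speed=2]  = 3
Output = Speed - 2*Scrap - 4  [with Speed=2, Scrap=3]  = -8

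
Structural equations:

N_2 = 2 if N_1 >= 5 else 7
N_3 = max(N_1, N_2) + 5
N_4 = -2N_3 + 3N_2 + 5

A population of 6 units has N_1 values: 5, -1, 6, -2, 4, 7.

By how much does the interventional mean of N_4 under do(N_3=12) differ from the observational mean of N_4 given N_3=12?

The intervention sets N_3=12 in all 6 units regardless of N_1. Recomputing N_4 per unit gives -13, 2, -13, 2, 2, -13; average -5.5.
E[N_4|N_3=12] averages over only the 4 units with N_3=12 (N_1 = -1, -2, 4, 7): N_4 = 2, 2, 2, -13, mean -1.75.
Difference = -5.5 − (-1.75) = -3.75.

-3.75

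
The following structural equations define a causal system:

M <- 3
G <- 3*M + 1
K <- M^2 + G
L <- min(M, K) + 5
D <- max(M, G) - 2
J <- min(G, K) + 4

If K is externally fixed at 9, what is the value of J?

The intervention breaks the incoming arrows to K: K <- M^2 + G no longer applies, and K = 9.
G = 3*M + 1  [with M=3]  = 10
J = min(G, K) + 4  [with G=10, K=9]  = 13

13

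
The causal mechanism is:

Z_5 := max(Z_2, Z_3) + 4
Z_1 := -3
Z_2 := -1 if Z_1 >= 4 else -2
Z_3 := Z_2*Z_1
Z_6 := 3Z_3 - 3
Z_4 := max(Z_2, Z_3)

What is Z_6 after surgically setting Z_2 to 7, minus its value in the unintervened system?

Under do(Z_2=7), the mechanism Z_2 := -1 if Z_1 >= 4 else -2 is discarded; Z_2 is fixed at 7.
Z_3 = Z_2*Z_1  [with Z_2=7, Z_1=-3]  = -21
Z_6 = 3Z_3 - 3  [with Z_3=-21]  = -66
Without intervention: Z_2 = -1 if Z_1 >= 4 else -2  [with Z_1=-3]  = -2; Z_3 = Z_2*Z_1  [with Z_2=-2, Z_1=-3]  = 6; Z_6 = 3Z_3 - 3  [with Z_3=6]  = 15.
Change = -66 − 15 = -81.

-81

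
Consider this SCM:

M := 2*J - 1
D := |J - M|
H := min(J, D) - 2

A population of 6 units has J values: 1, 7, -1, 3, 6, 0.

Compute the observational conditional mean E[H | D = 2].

-1.5

Observing D=2 restricts to units where D's equation naturally yields 2: J ∈ {-1, 3}. In that subpopulation H = -3, 0, mean -1.5.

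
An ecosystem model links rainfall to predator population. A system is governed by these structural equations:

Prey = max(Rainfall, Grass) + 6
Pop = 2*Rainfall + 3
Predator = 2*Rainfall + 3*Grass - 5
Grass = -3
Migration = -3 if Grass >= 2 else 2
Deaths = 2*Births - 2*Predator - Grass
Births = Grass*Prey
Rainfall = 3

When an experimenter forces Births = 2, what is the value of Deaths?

23

The intervention breaks the incoming arrows to Births: Births = Grass*Prey no longer applies, and Births = 2.
Predator = 2*Rainfall + 3*Grass - 5  [with Rainfall=3, Grass=-3]  = -8
Deaths = 2*Births - 2*Predator - Grass  [with Births=2, Predator=-8, Grass=-3]  = 23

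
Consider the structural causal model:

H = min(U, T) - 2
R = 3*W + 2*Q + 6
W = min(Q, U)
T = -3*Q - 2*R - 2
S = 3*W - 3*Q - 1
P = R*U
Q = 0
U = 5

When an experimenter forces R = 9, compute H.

Under do(R=9), the mechanism R = 3*W + 2*Q + 6 is discarded; R is fixed at 9.
T = -3*Q - 2*R - 2  [with Q=0, R=9]  = -20
H = min(U, T) - 2  [with U=5, T=-20]  = -22

-22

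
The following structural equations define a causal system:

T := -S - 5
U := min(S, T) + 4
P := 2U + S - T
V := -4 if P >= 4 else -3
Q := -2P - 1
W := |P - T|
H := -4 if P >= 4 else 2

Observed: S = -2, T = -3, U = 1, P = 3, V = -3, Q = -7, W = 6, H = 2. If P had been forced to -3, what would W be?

0

The intervention breaks the incoming arrows to P: P := 2U + S - T no longer applies, and P = -3.
T = -S - 5  [with S=-2]  = -3
W = |P - T|  [with P=-3, T=-3]  = 0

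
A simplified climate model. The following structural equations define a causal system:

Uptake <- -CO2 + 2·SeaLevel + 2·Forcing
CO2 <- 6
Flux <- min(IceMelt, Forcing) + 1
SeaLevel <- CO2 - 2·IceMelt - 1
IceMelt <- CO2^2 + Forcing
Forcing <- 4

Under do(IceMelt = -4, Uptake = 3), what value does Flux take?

-3

The joint intervention fixes IceMelt = -4, Uptake = 3, removing each variable's own equation.
Flux = min(IceMelt, Forcing) + 1  [with IceMelt=-4, Forcing=4]  = -3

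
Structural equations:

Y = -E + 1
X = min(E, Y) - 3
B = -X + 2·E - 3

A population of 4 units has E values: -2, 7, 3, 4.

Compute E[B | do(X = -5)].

Under do(X=-5), X's equation is replaced by X=-5 for every unit. Per-unit B: -2, 16, 8, 10. Mean = 8.

8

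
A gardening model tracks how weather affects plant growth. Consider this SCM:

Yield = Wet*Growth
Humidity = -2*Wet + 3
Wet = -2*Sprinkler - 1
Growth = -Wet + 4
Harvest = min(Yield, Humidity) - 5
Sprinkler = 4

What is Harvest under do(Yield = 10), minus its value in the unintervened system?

127

The intervention breaks the incoming arrows to Yield: Yield = Wet*Growth no longer applies, and Yield = 10.
Wet = -2*Sprinkler - 1  [with Sprinkler=4]  = -9
Humidity = -2*Wet + 3  [with Wet=-9]  = 21
Harvest = min(Yield, Humidity) - 5  [with Yield=10, Humidity=21]  = 5
Without intervention: Wet = -2*Sprinkler - 1  [with Sprinkler=4]  = -9; Growth = -Wet + 4  [with Wet=-9]  = 13; Humidity = -2*Wet + 3  [with Wet=-9]  = 21; Yield = Wet*Growth  [with Wet=-9, Growth=13]  = -117; Harvest = min(Yield, Humidity) - 5  [with Yield=-117, Humidity=21]  = -122.
Change = 5 − (-122) = 127.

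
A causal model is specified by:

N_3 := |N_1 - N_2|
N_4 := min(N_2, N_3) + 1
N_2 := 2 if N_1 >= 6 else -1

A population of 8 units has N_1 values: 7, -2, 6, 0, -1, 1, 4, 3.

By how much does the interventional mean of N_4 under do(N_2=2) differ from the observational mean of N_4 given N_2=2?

do(N_2=2) breaks N_2's dependence on N_1. With N_2=2 fixed, N_4 across the units is 3, 3, 3, 3, 3, 2, 3, 2, mean 2.75.
Observing N_2=2 restricts to units where N_2's equation naturally yields 2: N_1 ∈ {7, 6}. In that subpopulation N_4 = 3, 3, mean 3.
Difference = 2.75 − 3 = -0.25.

-0.25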